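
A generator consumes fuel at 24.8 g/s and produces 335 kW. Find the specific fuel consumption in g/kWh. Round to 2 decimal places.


SFC = (mf / BP) * 3600
Rate = 24.8 / 335 = 0.074030 g/(s*kW)
SFC = 0.074030 * 3600 = 266.51 g/kWh


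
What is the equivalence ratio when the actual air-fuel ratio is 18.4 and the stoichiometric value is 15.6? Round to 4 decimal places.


phi = AFR_stoich / AFR_actual
phi = 15.6 / 18.4 = 0.8478


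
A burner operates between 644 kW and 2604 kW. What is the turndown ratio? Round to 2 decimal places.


TDR = Q_max / Q_min
TDR = 2604 / 644 = 4.04


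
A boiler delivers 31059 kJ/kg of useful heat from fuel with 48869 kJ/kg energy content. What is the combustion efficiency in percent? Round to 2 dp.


Efficiency = (Q_useful / Q_fuel) * 100
Efficiency = (31059 / 48869) * 100
Efficiency = 0.6356 * 100 = 63.56%


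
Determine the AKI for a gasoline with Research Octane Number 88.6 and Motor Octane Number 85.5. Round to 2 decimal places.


AKI = (RON + MON) / 2
AKI = (88.6 + 85.5) / 2
AKI = 174.1 / 2 = 87.05


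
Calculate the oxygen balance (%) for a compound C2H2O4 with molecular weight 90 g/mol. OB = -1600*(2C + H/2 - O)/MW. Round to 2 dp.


OB = -1600 * (2C + H/2 - O) / MW
Inner = 2*2 + 2/2 - 4 = 1.00
OB = -1600 * 1.00 / 90 = -17.78%


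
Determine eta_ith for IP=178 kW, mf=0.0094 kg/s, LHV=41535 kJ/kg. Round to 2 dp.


eta_ith = (IP / (mf * LHV)) * 100
Denominator = 0.0094 * 41535 = 390.4290 kW
eta_ith = (178 / 390.4290) * 100 = 45.59%


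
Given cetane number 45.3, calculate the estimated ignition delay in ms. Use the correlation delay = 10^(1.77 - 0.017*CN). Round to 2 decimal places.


delay = 10^(1.77 - 0.017*CN)
Exponent = 1.77 - 0.017*45.3 = 0.9999
delay = 10^0.9999 = 10.00 ms


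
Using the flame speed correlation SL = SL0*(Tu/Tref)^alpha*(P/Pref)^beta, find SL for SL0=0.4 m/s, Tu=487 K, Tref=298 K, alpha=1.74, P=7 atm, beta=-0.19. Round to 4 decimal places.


SL = SL0 * (Tu/Tref)^alpha * (P/Pref)^beta
T ratio = 487/298 = 1.63422819
(T ratio)^alpha = 1.63422819^1.74 = 2.350521
(P/Pref)^beta = 7^(-0.19) = 0.690926
SL = 0.4 * 2.350521 * 0.690926 = 0.6496 m/s


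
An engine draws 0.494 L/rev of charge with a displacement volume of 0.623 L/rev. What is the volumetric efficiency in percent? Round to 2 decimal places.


eta_v = (V_actual / V_disp) * 100
Ratio = 0.494 / 0.623 = 0.7929
eta_v = 0.7929 * 100 = 79.29%


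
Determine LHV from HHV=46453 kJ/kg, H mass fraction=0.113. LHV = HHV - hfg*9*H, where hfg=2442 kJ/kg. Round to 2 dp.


LHV = HHV - hfg * 9 * H
Water correction = 2442 * 9 * 0.113 = 2483.514 kJ/kg
LHV = 46453 - 2483.514 = 43969.49 kJ/kg


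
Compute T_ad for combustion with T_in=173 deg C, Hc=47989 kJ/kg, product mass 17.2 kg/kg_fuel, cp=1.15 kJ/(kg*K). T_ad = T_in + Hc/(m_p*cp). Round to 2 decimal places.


T_ad = T_in + Hc / (m_p * cp)
Denominator = 17.2 * 1.15 = 19.7800
Temperature rise = 47989 / 19.7800 = 2426.14 K
T_ad = 173 + 2426.14 = 2599.14 deg C


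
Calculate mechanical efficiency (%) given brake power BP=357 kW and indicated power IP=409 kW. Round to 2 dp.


eta_mech = (BP / IP) * 100
Ratio = 357 / 409 = 0.8729
eta_mech = 0.8729 * 100 = 87.29%


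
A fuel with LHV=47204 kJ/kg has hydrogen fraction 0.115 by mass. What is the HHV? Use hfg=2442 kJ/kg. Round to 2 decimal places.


HHV = LHV + hfg * 9 * H
Water addition = 2442 * 9 * 0.115 = 2527.470 kJ/kg
HHV = 47204 + 2527.470 = 49731.47 kJ/kg


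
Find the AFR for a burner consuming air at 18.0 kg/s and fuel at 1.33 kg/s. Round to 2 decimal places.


AFR = m_air / m_fuel
AFR = 18.0 / 1.33 = 13.53


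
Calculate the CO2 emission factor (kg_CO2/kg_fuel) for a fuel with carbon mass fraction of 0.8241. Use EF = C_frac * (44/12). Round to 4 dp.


EF = C_frac * (M_CO2 / M_C)
EF = 0.8241 * (44/12)
EF = 0.8241 * 3.666667 = 3.0217 kg_CO2/kg_fuel


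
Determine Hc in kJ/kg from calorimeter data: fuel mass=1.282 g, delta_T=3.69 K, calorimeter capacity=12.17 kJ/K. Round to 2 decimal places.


Hc = C_cal * delta_T / m_fuel
Q_released = 12.17 * 3.69 = 44.9073 kJ
m_fuel = 1.282 g = 1.282/1000 kg = 0.001282 kg
Hc = 44.9073 / 0.001282 = 35029.10 kJ/kg


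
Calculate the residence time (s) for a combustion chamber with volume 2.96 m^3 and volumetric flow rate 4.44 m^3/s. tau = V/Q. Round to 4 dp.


tau = V / Q_flow
tau = 2.96 / 4.44 = 0.6667 s


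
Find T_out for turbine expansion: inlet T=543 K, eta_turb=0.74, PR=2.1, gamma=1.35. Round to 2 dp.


T_out = T_in * (1 - eta * (1 - PR^(-(gamma-1)/gamma)))
Exponent = -(1.35-1)/1.35 = -0.25925926
PR^exp = 2.1^(-0.25925926) = 0.82501466
Factor = 1 - 0.74*(1 - 0.82501466) = 0.87051085
T_out = 543 * 0.87051085 = 472.69 K


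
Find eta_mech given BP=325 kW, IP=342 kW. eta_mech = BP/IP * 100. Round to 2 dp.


eta_mech = (BP / IP) * 100
Ratio = 325 / 342 = 0.9503
eta_mech = 0.9503 * 100 = 95.03%


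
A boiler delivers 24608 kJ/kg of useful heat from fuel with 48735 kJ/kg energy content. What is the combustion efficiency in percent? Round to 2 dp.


Efficiency = (Q_useful / Q_fuel) * 100
Efficiency = (24608 / 48735) * 100
Efficiency = 0.5049 * 100 = 50.49%


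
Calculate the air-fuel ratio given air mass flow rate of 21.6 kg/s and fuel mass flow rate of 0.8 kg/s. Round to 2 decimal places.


AFR = m_air / m_fuel
AFR = 21.6 / 0.8 = 27.00


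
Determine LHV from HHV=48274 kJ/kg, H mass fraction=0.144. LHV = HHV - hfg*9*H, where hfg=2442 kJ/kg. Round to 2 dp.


LHV = HHV - hfg * 9 * H
Water correction = 2442 * 9 * 0.144 = 3164.832 kJ/kg
LHV = 48274 - 3164.832 = 45109.17 kJ/kg


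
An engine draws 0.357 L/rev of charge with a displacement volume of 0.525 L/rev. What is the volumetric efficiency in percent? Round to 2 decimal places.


eta_v = (V_actual / V_disp) * 100
Ratio = 0.357 / 0.525 = 0.6800
eta_v = 0.6800 * 100 = 68.00%


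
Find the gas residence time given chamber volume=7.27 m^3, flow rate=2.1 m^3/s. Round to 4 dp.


tau = V / Q_flow
tau = 7.27 / 2.1 = 3.4619 s


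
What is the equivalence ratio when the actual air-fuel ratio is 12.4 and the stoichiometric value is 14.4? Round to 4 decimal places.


phi = AFR_stoich / AFR_actual
phi = 14.4 / 12.4 = 1.1613


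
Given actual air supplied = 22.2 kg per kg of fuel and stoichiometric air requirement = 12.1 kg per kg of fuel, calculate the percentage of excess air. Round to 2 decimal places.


Excess air = actual - stoichiometric = 22.2 - 12.1 = 10.10 kg/kg fuel
Excess air % = (excess / stoich) * 100 = (10.10 / 12.1) * 100 = 83.47%


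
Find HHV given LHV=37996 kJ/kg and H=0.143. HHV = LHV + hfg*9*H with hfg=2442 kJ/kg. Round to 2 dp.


HHV = LHV + hfg * 9 * H
Water addition = 2442 * 9 * 0.143 = 3142.854 kJ/kg
HHV = 37996 + 3142.854 = 41138.85 kJ/kg


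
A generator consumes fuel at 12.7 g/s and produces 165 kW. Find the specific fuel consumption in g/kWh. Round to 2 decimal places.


SFC = (mf / BP) * 3600
Rate = 12.7 / 165 = 0.076970 g/(s*kW)
SFC = 0.076970 * 3600 = 277.09 g/kWh


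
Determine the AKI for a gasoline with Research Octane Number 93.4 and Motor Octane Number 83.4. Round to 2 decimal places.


AKI = (RON + MON) / 2
AKI = (93.4 + 83.4) / 2
AKI = 176.8 / 2 = 88.40


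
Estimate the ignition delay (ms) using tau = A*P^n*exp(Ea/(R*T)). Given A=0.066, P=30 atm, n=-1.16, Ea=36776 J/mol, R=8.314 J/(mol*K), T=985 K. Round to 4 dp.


tau = A * P^n * exp(Ea/(R*T))
P^n = 30^(-1.16) = 0.01934369
Ea/(R*T) = 36776/(8.314*985) = 4.490743
exp(Ea/(R*T)) = 89.187723
tau = 0.066 * 0.01934369 * 89.187723 = 0.1139 ms


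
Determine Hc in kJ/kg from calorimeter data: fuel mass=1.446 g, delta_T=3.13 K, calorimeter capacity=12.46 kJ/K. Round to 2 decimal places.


Hc = C_cal * delta_T / m_fuel
Q_released = 12.46 * 3.13 = 38.9998 kJ
m_fuel = 1.446 g = 1.446/1000 kg = 0.001446 kg
Hc = 38.9998 / 0.001446 = 26970.82 kJ/kg


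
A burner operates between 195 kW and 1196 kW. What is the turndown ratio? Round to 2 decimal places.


TDR = Q_max / Q_min
TDR = 1196 / 195 = 6.13


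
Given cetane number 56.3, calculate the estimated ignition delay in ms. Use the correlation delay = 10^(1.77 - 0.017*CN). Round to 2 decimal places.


delay = 10^(1.77 - 0.017*CN)
Exponent = 1.77 - 0.017*56.3 = 0.8129
delay = 10^0.8129 = 6.50 ms


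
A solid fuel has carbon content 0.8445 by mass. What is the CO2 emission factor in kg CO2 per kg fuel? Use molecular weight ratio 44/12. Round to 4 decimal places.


EF = C_frac * (M_CO2 / M_C)
EF = 0.8445 * (44/12)
EF = 0.8445 * 3.666667 = 3.0965 kg_CO2/kg_fuel


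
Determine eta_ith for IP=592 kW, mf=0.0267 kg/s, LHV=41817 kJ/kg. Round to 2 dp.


eta_ith = (IP / (mf * LHV)) * 100
Denominator = 0.0267 * 41817 = 1116.5139 kW
eta_ith = (592 / 1116.5139) * 100 = 53.02%


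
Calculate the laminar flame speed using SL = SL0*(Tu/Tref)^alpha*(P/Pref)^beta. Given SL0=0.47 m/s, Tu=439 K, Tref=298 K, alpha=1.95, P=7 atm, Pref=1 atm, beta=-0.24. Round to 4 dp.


SL = SL0 * (Tu/Tref)^alpha * (P/Pref)^beta
T ratio = 439/298 = 1.47315436
(T ratio)^alpha = 1.47315436^1.95 = 2.128551
(P/Pref)^beta = 7^(-0.24) = 0.626869
SL = 0.47 * 2.128551 * 0.626869 = 0.6271 m/s


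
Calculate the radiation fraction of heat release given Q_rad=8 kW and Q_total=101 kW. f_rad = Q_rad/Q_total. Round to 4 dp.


f_rad = Q_rad / Q_total
f_rad = 8 / 101 = 0.0792


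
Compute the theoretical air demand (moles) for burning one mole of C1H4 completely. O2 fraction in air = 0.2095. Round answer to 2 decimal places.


Balanced combustion: C1H4 + 2 O2 -> 1 CO2 + 2 H2O
O2 needed = C + H/4 = 1 + 4/4 = 2.00 moles
Air moles = O2 / 0.2095 = 2.00 / 0.2095 = 9.55 moles air


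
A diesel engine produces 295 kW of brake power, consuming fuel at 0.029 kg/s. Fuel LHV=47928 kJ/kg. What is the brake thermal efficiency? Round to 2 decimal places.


eta_BTE = (BP / (mf * LHV)) * 100
Denominator = 0.029 * 47928 = 1389.9120 kW
eta_BTE = (295 / 1389.9120) * 100 = 21.22%


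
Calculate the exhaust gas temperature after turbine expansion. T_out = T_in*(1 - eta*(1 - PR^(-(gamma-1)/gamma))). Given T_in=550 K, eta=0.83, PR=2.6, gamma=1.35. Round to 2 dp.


T_out = T_in * (1 - eta * (1 - PR^(-(gamma-1)/gamma)))
Exponent = -(1.35-1)/1.35 = -0.25925926
PR^exp = 2.6^(-0.25925926) = 0.78057442
Factor = 1 - 0.83*(1 - 0.78057442) = 0.81787677
T_out = 550 * 0.81787677 = 449.83 K


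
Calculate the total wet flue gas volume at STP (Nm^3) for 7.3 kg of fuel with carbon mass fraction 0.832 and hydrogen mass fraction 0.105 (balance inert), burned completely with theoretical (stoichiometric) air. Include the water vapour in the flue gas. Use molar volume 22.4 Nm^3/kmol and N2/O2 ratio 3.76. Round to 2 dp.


Per kg fuel: CO2 = (C/12 kmol)*22.4 = (0.832/12)*22.4 = 1.55307 Nm^3
Per kg fuel: H2O = (H/2 kmol)*22.4 = (0.105/2)*22.4 = 1.17600 Nm^3
O2 needed per kg fuel = C/12 + H/4 = 0.832/12 + 0.105/4 = 0.09558333 kmol
Per kg fuel: N2 = O2*3.76*22.4 = 0.09558333*3.76*22.4 = 8.05041 Nm^3
Total per kg = 1.55307 + 1.17600 + 8.05041 = 10.77948 Nm^3
Total = 10.77948 * 7.3 = 78.69 Nm^3


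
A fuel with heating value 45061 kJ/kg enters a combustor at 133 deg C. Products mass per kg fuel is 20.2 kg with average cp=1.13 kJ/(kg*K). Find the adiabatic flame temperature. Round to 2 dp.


T_ad = T_in + Hc / (m_p * cp)
Denominator = 20.2 * 1.13 = 22.8260
Temperature rise = 45061 / 22.8260 = 1974.11 K
T_ad = 133 + 1974.11 = 2107.11 deg C


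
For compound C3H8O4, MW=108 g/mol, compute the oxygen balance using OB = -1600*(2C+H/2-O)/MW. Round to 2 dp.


OB = -1600 * (2C + H/2 - O) / MW
Inner = 2*3 + 8/2 - 4 = 6.00
OB = -1600 * 6.00 / 108 = -88.89%


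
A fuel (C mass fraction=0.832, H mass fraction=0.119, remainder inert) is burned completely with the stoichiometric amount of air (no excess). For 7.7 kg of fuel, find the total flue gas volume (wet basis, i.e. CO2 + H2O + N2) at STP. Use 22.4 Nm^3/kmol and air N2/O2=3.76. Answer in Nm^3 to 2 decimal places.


Per kg fuel: CO2 = (C/12 kmol)*22.4 = (0.832/12)*22.4 = 1.55307 Nm^3
Per kg fuel: H2O = (H/2 kmol)*22.4 = (0.119/2)*22.4 = 1.33280 Nm^3
O2 needed per kg fuel = C/12 + H/4 = 0.832/12 + 0.119/4 = 0.09908333 kmol
Per kg fuel: N2 = O2*3.76*22.4 = 0.09908333*3.76*22.4 = 8.34519 Nm^3
Total per kg = 1.55307 + 1.33280 + 8.34519 = 11.23106 Nm^3
Total = 11.23106 * 7.7 = 86.48 Nm^3


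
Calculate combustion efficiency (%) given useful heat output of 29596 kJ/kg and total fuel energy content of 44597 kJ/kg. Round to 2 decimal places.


Efficiency = (Q_useful / Q_fuel) * 100
Efficiency = (29596 / 44597) * 100
Efficiency = 0.6636 * 100 = 66.36%


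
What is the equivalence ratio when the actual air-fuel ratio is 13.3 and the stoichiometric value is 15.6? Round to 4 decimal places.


phi = AFR_stoich / AFR_actual
phi = 15.6 / 13.3 = 1.1729


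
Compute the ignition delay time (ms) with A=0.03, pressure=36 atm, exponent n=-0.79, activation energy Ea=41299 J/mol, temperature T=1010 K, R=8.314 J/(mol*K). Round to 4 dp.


tau = A * P^n * exp(Ea/(R*T))
P^n = 36^(-0.79) = 0.05895505
Ea/(R*T) = 41299/(8.314*1010) = 4.918222
exp(Ea/(R*T)) = 136.759260
tau = 0.03 * 0.05895505 * 136.759260 = 0.2419 ms


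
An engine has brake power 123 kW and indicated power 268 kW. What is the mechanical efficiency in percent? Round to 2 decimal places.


eta_mech = (BP / IP) * 100
Ratio = 123 / 268 = 0.4590
eta_mech = 0.4590 * 100 = 45.90%


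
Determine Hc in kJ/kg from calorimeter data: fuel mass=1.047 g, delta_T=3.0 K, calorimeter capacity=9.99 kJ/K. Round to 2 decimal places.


Hc = C_cal * delta_T / m_fuel
Q_released = 9.99 * 3.0 = 29.9700 kJ
m_fuel = 1.047 g = 1.047/1000 kg = 0.001047 kg
Hc = 29.9700 / 0.001047 = 28624.64 kJ/kg


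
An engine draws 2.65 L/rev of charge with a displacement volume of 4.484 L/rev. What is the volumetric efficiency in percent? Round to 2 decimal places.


eta_v = (V_actual / V_disp) * 100
Ratio = 2.65 / 4.484 = 0.5910
eta_v = 0.5910 * 100 = 59.10%


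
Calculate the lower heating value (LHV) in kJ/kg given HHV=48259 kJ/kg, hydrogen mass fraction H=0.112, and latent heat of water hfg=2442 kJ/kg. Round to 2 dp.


LHV = HHV - hfg * 9 * H
Water correction = 2442 * 9 * 0.112 = 2461.536 kJ/kg
LHV = 48259 - 2461.536 = 45797.46 kJ/kg


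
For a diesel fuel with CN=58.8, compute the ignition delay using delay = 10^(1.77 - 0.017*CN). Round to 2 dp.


delay = 10^(1.77 - 0.017*CN)
Exponent = 1.77 - 0.017*58.8 = 0.7704
delay = 10^0.7704 = 5.89 ms


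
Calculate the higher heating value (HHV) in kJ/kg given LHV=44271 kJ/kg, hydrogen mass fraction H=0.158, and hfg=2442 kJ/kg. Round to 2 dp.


HHV = LHV + hfg * 9 * H
Water addition = 2442 * 9 * 0.158 = 3472.524 kJ/kg
HHV = 44271 + 3472.524 = 47743.52 kJ/kg


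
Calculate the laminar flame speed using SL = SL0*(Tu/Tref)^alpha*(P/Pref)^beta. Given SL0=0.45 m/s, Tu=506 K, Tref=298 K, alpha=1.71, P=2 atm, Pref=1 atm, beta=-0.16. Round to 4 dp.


SL = SL0 * (Tu/Tref)^alpha * (P/Pref)^beta
T ratio = 506/298 = 1.69798658
(T ratio)^alpha = 1.69798658^1.71 = 2.472792
(P/Pref)^beta = 2^(-0.16) = 0.895025
SL = 0.45 * 2.472792 * 0.895025 = 0.9959 m/s


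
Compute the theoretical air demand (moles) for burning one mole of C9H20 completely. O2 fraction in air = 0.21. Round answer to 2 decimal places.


Balanced combustion: C9H20 + 14 O2 -> 9 CO2 + 10 H2O
O2 needed = C + H/4 = 9 + 20/4 = 14.00 moles
Air moles = O2 / 0.21 = 14.00 / 0.21 = 66.67 moles air


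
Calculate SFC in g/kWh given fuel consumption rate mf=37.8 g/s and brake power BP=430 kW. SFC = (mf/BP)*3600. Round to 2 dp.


SFC = (mf / BP) * 3600
Rate = 37.8 / 430 = 0.087907 g/(s*kW)
SFC = 0.087907 * 3600 = 316.47 g/kWh


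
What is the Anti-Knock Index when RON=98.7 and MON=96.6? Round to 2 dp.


AKI = (RON + MON) / 2
AKI = (98.7 + 96.6) / 2
AKI = 195.3 / 2 = 97.65


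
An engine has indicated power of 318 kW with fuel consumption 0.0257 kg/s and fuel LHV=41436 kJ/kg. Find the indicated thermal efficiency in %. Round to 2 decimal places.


eta_ith = (IP / (mf * LHV)) * 100
Denominator = 0.0257 * 41436 = 1064.9052 kW
eta_ith = (318 / 1064.9052) * 100 = 29.86%


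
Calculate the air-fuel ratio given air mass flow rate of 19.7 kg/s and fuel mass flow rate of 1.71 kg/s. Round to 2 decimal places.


AFR = m_air / m_fuel
AFR = 19.7 / 1.71 = 11.52


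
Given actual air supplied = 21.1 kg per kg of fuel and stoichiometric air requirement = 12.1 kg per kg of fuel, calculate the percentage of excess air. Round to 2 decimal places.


Excess air = actual - stoichiometric = 21.1 - 12.1 = 9.00 kg/kg fuel
Excess air % = (excess / stoich) * 100 = (9.00 / 12.1) * 100 = 74.38%


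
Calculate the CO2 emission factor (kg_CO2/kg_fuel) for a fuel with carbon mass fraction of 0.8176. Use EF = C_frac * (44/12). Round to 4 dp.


EF = C_frac * (M_CO2 / M_C)
EF = 0.8176 * (44/12)
EF = 0.8176 * 3.666667 = 2.9979 kg_CO2/kg_fuel


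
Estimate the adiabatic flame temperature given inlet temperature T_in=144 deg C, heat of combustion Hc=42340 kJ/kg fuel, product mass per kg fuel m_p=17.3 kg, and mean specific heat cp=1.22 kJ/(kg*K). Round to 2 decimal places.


T_ad = T_in + Hc / (m_p * cp)
Denominator = 17.3 * 1.22 = 21.1060
Temperature rise = 42340 / 21.1060 = 2006.06 K
T_ad = 144 + 2006.06 = 2150.06 deg C


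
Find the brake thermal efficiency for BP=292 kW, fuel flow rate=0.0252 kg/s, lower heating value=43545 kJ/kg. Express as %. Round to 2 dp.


eta_BTE = (BP / (mf * LHV)) * 100
Denominator = 0.0252 * 43545 = 1097.3340 kW
eta_BTE = (292 / 1097.3340) * 100 = 26.61%


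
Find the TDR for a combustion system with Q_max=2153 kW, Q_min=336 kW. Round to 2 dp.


TDR = Q_max / Q_min
TDR = 2153 / 336 = 6.41


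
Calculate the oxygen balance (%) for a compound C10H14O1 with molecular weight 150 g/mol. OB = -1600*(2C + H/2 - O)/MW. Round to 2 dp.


OB = -1600 * (2C + H/2 - O) / MW
Inner = 2*10 + 14/2 - 1 = 26.00
OB = -1600 * 26.00 / 150 = -277.33%


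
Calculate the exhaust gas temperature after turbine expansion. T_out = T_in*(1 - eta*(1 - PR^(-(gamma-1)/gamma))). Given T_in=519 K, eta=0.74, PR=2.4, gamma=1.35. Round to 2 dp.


T_out = T_in * (1 - eta * (1 - PR^(-(gamma-1)/gamma)))
Exponent = -(1.35-1)/1.35 = -0.25925926
PR^exp = 2.4^(-0.25925926) = 0.79694200
Factor = 1 - 0.74*(1 - 0.79694200) = 0.84973708
T_out = 519 * 0.84973708 = 441.01 K


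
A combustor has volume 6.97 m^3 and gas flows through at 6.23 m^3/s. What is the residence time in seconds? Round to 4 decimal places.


tau = V / Q_flow
tau = 6.97 / 6.23 = 1.1188 s


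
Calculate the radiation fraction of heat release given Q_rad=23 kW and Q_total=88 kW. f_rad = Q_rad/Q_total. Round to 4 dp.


f_rad = Q_rad / Q_total
f_rad = 23 / 88 = 0.2614


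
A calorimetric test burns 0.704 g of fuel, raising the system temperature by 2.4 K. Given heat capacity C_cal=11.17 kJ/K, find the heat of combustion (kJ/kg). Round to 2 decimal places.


Hc = C_cal * delta_T / m_fuel
Q_released = 11.17 * 2.4 = 26.8080 kJ
m_fuel = 0.704 g = 0.704/1000 kg = 0.000704 kg
Hc = 26.8080 / 0.000704 = 38079.55 kJ/kg


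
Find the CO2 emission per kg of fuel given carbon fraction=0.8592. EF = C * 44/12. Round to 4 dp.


EF = C_frac * (M_CO2 / M_C)
EF = 0.8592 * (44/12)
EF = 0.8592 * 3.666667 = 3.1504 kg_CO2/kg_fuel


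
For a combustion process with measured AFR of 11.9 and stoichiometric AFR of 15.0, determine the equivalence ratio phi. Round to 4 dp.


phi = AFR_stoich / AFR_actual
phi = 15.0 / 11.9 = 1.2605


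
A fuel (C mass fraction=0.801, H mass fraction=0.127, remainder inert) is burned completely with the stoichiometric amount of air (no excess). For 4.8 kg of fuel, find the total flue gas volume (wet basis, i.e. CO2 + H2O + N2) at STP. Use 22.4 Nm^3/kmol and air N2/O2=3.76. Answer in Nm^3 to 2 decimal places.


Per kg fuel: CO2 = (C/12 kmol)*22.4 = (0.801/12)*22.4 = 1.49520 Nm^3
Per kg fuel: H2O = (H/2 kmol)*22.4 = (0.127/2)*22.4 = 1.42240 Nm^3
O2 needed per kg fuel = C/12 + H/4 = 0.801/12 + 0.127/4 = 0.09850000 kmol
Per kg fuel: N2 = O2*3.76*22.4 = 0.09850000*3.76*22.4 = 8.29606 Nm^3
Total per kg = 1.49520 + 1.42240 + 8.29606 = 11.21366 Nm^3
Total = 11.21366 * 4.8 = 53.83 Nm^3


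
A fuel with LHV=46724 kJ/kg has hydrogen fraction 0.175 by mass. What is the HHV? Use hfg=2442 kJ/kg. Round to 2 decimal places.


HHV = LHV + hfg * 9 * H
Water addition = 2442 * 9 * 0.175 = 3846.150 kJ/kg
HHV = 46724 + 3846.150 = 50570.15 kJ/kg


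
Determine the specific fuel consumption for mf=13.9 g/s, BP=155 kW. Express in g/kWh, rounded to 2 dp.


SFC = (mf / BP) * 3600
Rate = 13.9 / 155 = 0.089677 g/(s*kW)
SFC = 0.089677 * 3600 = 322.84 g/kWh


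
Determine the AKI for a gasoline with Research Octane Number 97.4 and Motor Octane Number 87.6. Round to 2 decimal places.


AKI = (RON + MON) / 2
AKI = (97.4 + 87.6) / 2
AKI = 185.0 / 2 = 92.50


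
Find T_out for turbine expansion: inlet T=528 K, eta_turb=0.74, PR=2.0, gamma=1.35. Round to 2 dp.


T_out = T_in * (1 - eta * (1 - PR^(-(gamma-1)/gamma)))
Exponent = -(1.35-1)/1.35 = -0.25925926
PR^exp = 2.0^(-0.25925926) = 0.83551680
Factor = 1 - 0.74*(1 - 0.83551680) = 0.87828243
T_out = 528 * 0.87828243 = 463.73 K


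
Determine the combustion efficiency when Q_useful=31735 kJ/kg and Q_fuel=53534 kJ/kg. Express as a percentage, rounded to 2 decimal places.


Efficiency = (Q_useful / Q_fuel) * 100
Efficiency = (31735 / 53534) * 100
Efficiency = 0.5928 * 100 = 59.28%


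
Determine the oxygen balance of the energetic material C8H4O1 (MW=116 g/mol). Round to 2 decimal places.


OB = -1600 * (2C + H/2 - O) / MW
Inner = 2*8 + 4/2 - 1 = 17.00
OB = -1600 * 17.00 / 116 = -234.48%


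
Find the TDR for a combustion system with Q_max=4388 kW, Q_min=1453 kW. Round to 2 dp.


TDR = Q_max / Q_min
TDR = 4388 / 1453 = 3.02


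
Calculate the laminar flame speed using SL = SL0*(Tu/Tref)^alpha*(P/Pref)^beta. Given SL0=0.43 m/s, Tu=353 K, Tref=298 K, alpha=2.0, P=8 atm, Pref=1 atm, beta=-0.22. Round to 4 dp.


SL = SL0 * (Tu/Tref)^alpha * (P/Pref)^beta
T ratio = 353/298 = 1.18456376
(T ratio)^alpha = 1.18456376^2.0 = 1.403191
(P/Pref)^beta = 8^(-0.22) = 0.632878
SL = 0.43 * 1.403191 * 0.632878 = 0.3819 m/s


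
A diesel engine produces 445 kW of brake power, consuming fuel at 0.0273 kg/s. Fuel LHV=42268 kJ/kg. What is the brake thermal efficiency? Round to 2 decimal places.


eta_BTE = (BP / (mf * LHV)) * 100
Denominator = 0.0273 * 42268 = 1153.9164 kW
eta_BTE = (445 / 1153.9164) * 100 = 38.56%


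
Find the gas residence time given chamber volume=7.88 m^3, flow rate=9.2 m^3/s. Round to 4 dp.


tau = V / Q_flow
tau = 7.88 / 9.2 = 0.8565 s


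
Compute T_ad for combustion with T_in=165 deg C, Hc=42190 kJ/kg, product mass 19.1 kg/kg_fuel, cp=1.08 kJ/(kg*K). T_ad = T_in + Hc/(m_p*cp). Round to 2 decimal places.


T_ad = T_in + Hc / (m_p * cp)
Denominator = 19.1 * 1.08 = 20.6280
Temperature rise = 42190 / 20.6280 = 2045.28 K
T_ad = 165 + 2045.28 = 2210.28 deg C


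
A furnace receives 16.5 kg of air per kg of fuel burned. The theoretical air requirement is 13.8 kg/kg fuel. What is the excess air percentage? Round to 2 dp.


Excess air = actual - stoichiometric = 16.5 - 13.8 = 2.70 kg/kg fuel
Excess air % = (excess / stoich) * 100 = (2.70 / 13.8) * 100 = 19.57%


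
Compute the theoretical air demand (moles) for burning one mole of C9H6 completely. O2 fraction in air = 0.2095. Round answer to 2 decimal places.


Balanced combustion: C9H6 + 10.5 O2 -> 9 CO2 + 3 H2O
O2 needed = C + H/4 = 9 + 6/4 = 10.50 moles
Air moles = O2 / 0.2095 = 10.50 / 0.2095 = 50.12 moles air


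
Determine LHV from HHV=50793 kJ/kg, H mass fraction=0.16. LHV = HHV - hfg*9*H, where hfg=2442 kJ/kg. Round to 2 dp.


LHV = HHV - hfg * 9 * H
Water correction = 2442 * 9 * 0.16 = 3516.480 kJ/kg
LHV = 50793 - 3516.480 = 47276.52 kJ/kg


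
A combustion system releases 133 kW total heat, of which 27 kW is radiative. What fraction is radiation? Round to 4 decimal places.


f_rad = Q_rad / Q_total
f_rad = 27 / 133 = 0.2030


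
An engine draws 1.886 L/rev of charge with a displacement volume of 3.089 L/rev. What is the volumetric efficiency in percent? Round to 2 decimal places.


eta_v = (V_actual / V_disp) * 100
Ratio = 1.886 / 3.089 = 0.6106
eta_v = 0.6106 * 100 = 61.06%


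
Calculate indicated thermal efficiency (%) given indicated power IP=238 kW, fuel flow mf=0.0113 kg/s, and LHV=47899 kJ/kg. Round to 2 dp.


eta_ith = (IP / (mf * LHV)) * 100
Denominator = 0.0113 * 47899 = 541.2587 kW
eta_ith = (238 / 541.2587) * 100 = 43.97%


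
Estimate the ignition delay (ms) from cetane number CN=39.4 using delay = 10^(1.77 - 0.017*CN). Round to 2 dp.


delay = 10^(1.77 - 0.017*CN)
Exponent = 1.77 - 0.017*39.4 = 1.1002
delay = 10^1.1002 = 12.60 ms


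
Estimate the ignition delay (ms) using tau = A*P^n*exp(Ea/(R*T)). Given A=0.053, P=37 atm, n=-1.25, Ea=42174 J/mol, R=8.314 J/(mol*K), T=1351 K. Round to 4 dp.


tau = A * P^n * exp(Ea/(R*T))
P^n = 37^(-1.25) = 0.01095842
Ea/(R*T) = 42174/(8.314*1351) = 3.754736
exp(Ea/(R*T)) = 42.722946
tau = 0.053 * 0.01095842 * 42.722946 = 0.0248 ms


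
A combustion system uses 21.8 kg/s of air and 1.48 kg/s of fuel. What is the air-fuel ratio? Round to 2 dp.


AFR = m_air / m_fuel
AFR = 21.8 / 1.48 = 14.73


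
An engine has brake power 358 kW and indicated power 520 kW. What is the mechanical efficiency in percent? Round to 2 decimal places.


eta_mech = (BP / IP) * 100
Ratio = 358 / 520 = 0.6885
eta_mech = 0.6885 * 100 = 68.85%


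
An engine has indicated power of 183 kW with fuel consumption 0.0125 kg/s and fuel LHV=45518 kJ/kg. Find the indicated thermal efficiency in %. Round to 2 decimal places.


eta_ith = (IP / (mf * LHV)) * 100
Denominator = 0.0125 * 45518 = 568.9750 kW
eta_ith = (183 / 568.9750) * 100 = 32.16%


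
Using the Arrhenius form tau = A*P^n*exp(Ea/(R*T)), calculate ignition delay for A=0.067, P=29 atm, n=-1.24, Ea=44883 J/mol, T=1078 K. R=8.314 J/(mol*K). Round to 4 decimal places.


tau = A * P^n * exp(Ea/(R*T))
P^n = 29^(-1.24) = 0.01536832
Ea/(R*T) = 44883/(8.314*1078) = 5.007871
exp(Ea/(R*T)) = 149.585865
tau = 0.067 * 0.01536832 * 149.585865 = 0.1540 ms


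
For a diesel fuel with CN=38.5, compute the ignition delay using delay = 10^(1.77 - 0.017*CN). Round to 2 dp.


delay = 10^(1.77 - 0.017*CN)
Exponent = 1.77 - 0.017*38.5 = 1.1155
delay = 10^1.1155 = 13.05 ms


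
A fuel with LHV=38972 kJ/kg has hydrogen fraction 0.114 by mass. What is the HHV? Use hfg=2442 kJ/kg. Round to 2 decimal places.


HHV = LHV + hfg * 9 * H
Water addition = 2442 * 9 * 0.114 = 2505.492 kJ/kg
HHV = 38972 + 2505.492 = 41477.49 kJ/kg


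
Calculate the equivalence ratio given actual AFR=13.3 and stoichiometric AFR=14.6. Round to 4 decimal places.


phi = AFR_stoich / AFR_actual
phi = 14.6 / 13.3 = 1.0977


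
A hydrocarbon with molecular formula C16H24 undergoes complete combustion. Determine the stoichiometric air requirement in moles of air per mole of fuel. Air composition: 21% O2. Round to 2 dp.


Balanced combustion: C16H24 + 22 O2 -> 16 CO2 + 12 H2O
O2 needed = C + H/4 = 16 + 24/4 = 22.00 moles
Air moles = O2 / 0.21 = 22.00 / 0.21 = 104.76 moles air


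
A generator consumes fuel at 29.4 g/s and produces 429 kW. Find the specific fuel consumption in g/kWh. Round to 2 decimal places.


SFC = (mf / BP) * 3600
Rate = 29.4 / 429 = 0.068531 g/(s*kW)
SFC = 0.068531 * 3600 = 246.71 g/kWh


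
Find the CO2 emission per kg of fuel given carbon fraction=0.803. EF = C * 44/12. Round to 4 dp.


EF = C_frac * (M_CO2 / M_C)
EF = 0.803 * (44/12)
EF = 0.803 * 3.666667 = 2.9443 kg_CO2/kg_fuel


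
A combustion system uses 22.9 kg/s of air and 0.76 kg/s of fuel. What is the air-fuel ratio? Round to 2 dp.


AFR = m_air / m_fuel
AFR = 22.9 / 0.76 = 30.13


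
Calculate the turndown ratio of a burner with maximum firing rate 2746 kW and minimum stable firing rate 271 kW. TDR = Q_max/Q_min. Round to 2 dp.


TDR = Q_max / Q_min
TDR = 2746 / 271 = 10.13


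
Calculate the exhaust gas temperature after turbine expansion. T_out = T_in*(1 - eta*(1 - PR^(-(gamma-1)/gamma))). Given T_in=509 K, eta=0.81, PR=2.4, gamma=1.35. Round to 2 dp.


T_out = T_in * (1 - eta * (1 - PR^(-(gamma-1)/gamma)))
Exponent = -(1.35-1)/1.35 = -0.25925926
PR^exp = 2.4^(-0.25925926) = 0.79694200
Factor = 1 - 0.81*(1 - 0.79694200) = 0.83552302
T_out = 509 * 0.83552302 = 425.28 K


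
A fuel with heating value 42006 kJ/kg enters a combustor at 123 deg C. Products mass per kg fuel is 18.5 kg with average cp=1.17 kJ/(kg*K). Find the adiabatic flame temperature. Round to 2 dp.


T_ad = T_in + Hc / (m_p * cp)
Denominator = 18.5 * 1.17 = 21.6450
Temperature rise = 42006 / 21.6450 = 1940.68 K
T_ad = 123 + 1940.68 = 2063.68 deg C


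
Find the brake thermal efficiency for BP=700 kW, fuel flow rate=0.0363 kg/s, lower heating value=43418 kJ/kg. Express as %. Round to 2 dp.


eta_BTE = (BP / (mf * LHV)) * 100
Denominator = 0.0363 * 43418 = 1576.0734 kW
eta_BTE = (700 / 1576.0734) * 100 = 44.41%


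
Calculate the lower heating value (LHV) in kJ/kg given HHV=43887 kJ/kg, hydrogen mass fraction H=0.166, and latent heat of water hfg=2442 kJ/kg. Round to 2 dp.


LHV = HHV - hfg * 9 * H
Water correction = 2442 * 9 * 0.166 = 3648.348 kJ/kg
LHV = 43887 - 3648.348 = 40238.65 kJ/kg


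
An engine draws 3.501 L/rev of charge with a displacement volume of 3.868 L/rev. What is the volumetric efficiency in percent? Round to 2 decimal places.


eta_v = (V_actual / V_disp) * 100
Ratio = 3.501 / 3.868 = 0.9051
eta_v = 0.9051 * 100 = 90.51%


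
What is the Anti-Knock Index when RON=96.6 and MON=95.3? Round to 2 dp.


AKI = (RON + MON) / 2
AKI = (96.6 + 95.3) / 2
AKI = 191.9 / 2 = 95.95


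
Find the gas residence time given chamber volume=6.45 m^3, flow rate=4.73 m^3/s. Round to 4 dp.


tau = V / Q_flow
tau = 6.45 / 4.73 = 1.3636 s


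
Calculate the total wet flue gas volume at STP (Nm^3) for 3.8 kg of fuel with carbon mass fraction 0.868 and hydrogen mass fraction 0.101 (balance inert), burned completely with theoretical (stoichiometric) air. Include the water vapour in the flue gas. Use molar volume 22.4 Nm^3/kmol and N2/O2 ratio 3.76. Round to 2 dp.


Per kg fuel: CO2 = (C/12 kmol)*22.4 = (0.868/12)*22.4 = 1.62027 Nm^3
Per kg fuel: H2O = (H/2 kmol)*22.4 = (0.101/2)*22.4 = 1.13120 Nm^3
O2 needed per kg fuel = C/12 + H/4 = 0.868/12 + 0.101/4 = 0.09758333 kmol
Per kg fuel: N2 = O2*3.76*22.4 = 0.09758333*3.76*22.4 = 8.21886 Nm^3
Total per kg = 1.62027 + 1.13120 + 8.21886 = 10.97033 Nm^3
Total = 10.97033 * 3.8 = 41.69 Nm^3


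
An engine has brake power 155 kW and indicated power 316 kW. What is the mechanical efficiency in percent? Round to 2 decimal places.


eta_mech = (BP / IP) * 100
Ratio = 155 / 316 = 0.4905
eta_mech = 0.4905 * 100 = 49.05%


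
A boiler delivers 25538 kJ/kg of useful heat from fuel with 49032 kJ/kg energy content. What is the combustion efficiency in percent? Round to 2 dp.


Efficiency = (Q_useful / Q_fuel) * 100
Efficiency = (25538 / 49032) * 100
Efficiency = 0.5208 * 100 = 52.08%


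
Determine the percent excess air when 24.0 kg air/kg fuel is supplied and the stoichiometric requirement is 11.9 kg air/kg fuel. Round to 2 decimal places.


Excess air = actual - stoichiometric = 24.0 - 11.9 = 12.10 kg/kg fuel
Excess air % = (excess / stoich) * 100 = (12.10 / 11.9) * 100 = 101.68%


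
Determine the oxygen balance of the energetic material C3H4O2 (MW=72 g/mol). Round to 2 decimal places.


OB = -1600 * (2C + H/2 - O) / MW
Inner = 2*3 + 4/2 - 2 = 6.00
OB = -1600 * 6.00 / 72 = -133.33%


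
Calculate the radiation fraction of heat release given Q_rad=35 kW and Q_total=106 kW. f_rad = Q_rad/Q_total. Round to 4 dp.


f_rad = Q_rad / Q_total
f_rad = 35 / 106 = 0.3302


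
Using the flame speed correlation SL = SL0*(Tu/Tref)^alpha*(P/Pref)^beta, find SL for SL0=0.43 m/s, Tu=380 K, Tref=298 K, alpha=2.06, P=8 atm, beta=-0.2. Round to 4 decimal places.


SL = SL0 * (Tu/Tref)^alpha * (P/Pref)^beta
T ratio = 380/298 = 1.27516779
(T ratio)^alpha = 1.27516779^2.06 = 1.649942
(P/Pref)^beta = 8^(-0.2) = 0.659754
SL = 0.43 * 1.649942 * 0.659754 = 0.4681 m/s


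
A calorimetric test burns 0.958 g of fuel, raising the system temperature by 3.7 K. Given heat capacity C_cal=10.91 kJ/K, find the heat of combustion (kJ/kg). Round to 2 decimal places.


Hc = C_cal * delta_T / m_fuel
Q_released = 10.91 * 3.7 = 40.3670 kJ
m_fuel = 0.958 g = 0.958/1000 kg = 0.000958 kg
Hc = 40.3670 / 0.000958 = 42136.74 kJ/kg


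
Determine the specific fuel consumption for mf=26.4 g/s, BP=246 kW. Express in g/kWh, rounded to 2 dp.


SFC = (mf / BP) * 3600
Rate = 26.4 / 246 = 0.107317 g/(s*kW)
SFC = 0.107317 * 3600 = 386.34 g/kWh


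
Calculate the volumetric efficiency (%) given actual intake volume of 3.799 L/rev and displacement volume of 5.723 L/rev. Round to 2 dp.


eta_v = (V_actual / V_disp) * 100
Ratio = 3.799 / 5.723 = 0.6638
eta_v = 0.6638 * 100 = 66.38%


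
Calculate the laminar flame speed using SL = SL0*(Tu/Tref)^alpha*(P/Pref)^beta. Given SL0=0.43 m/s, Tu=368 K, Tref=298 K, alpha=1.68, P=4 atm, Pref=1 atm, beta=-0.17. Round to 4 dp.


SL = SL0 * (Tu/Tref)^alpha * (P/Pref)^beta
T ratio = 368/298 = 1.23489933
(T ratio)^alpha = 1.23489933^1.68 = 1.425414
(P/Pref)^beta = 4^(-0.17) = 0.790041
SL = 0.43 * 1.425414 * 0.790041 = 0.4842 m/s


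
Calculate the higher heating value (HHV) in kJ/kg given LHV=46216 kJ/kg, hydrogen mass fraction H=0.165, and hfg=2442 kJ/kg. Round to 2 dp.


HHV = LHV + hfg * 9 * H
Water addition = 2442 * 9 * 0.165 = 3626.370 kJ/kg
HHV = 46216 + 3626.370 = 49842.37 kJ/kg


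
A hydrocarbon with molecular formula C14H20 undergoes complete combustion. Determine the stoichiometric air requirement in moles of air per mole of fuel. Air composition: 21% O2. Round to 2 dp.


Balanced combustion: C14H20 + 19 O2 -> 14 CO2 + 10 H2O
O2 needed = C + H/4 = 14 + 20/4 = 19.00 moles
Air moles = O2 / 0.21 = 19.00 / 0.21 = 90.48 moles air


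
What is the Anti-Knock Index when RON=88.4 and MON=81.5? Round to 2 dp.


AKI = (RON + MON) / 2
AKI = (88.4 + 81.5) / 2
AKI = 169.9 / 2 = 84.95


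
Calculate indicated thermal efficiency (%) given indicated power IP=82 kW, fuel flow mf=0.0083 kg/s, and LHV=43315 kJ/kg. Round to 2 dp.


eta_ith = (IP / (mf * LHV)) * 100
Denominator = 0.0083 * 43315 = 359.5145 kW
eta_ith = (82 / 359.5145) * 100 = 22.81%


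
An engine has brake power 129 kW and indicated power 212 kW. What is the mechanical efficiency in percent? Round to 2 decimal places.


eta_mech = (BP / IP) * 100
Ratio = 129 / 212 = 0.6085
eta_mech = 0.6085 * 100 = 60.85%


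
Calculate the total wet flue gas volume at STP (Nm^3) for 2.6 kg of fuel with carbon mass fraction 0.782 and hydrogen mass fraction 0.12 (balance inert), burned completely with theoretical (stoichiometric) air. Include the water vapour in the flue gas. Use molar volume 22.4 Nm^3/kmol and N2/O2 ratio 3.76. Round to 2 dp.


Per kg fuel: CO2 = (C/12 kmol)*22.4 = (0.782/12)*22.4 = 1.45973 Nm^3
Per kg fuel: H2O = (H/2 kmol)*22.4 = (0.12/2)*22.4 = 1.34400 Nm^3
O2 needed per kg fuel = C/12 + H/4 = 0.782/12 + 0.12/4 = 0.09516667 kmol
Per kg fuel: N2 = O2*3.76*22.4 = 0.09516667*3.76*22.4 = 8.01532 Nm^3
Total per kg = 1.45973 + 1.34400 + 8.01532 = 10.81905 Nm^3
Total = 10.81905 * 2.6 = 28.13 Nm^3


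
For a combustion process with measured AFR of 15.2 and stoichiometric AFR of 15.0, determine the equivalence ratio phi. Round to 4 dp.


phi = AFR_stoich / AFR_actual
phi = 15.0 / 15.2 = 0.9868


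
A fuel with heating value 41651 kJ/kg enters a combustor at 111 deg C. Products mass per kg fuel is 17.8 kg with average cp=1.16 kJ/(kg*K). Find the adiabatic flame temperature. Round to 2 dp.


T_ad = T_in + Hc / (m_p * cp)
Denominator = 17.8 * 1.16 = 20.6480
Temperature rise = 41651 / 20.6480 = 2017.19 K
T_ad = 111 + 2017.19 = 2128.19 deg C


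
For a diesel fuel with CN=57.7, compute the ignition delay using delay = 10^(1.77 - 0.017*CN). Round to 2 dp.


delay = 10^(1.77 - 0.017*CN)
Exponent = 1.77 - 0.017*57.7 = 0.7891
delay = 10^0.7891 = 6.15 ms


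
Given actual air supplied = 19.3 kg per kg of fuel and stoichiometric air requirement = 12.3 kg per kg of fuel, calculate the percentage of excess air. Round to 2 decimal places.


Excess air = actual - stoichiometric = 19.3 - 12.3 = 7.00 kg/kg fuel
Excess air % = (excess / stoich) * 100 = (7.00 / 12.3) * 100 = 56.91%


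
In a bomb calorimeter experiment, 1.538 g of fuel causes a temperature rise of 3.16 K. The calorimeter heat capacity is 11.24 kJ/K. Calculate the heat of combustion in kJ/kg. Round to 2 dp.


Hc = C_cal * delta_T / m_fuel
Q_released = 11.24 * 3.16 = 35.5184 kJ
m_fuel = 1.538 g = 1.538/1000 kg = 0.001538 kg
Hc = 35.5184 / 0.001538 = 23093.89 kJ/kg


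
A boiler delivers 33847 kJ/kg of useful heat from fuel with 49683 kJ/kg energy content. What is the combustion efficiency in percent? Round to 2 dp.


Efficiency = (Q_useful / Q_fuel) * 100
Efficiency = (33847 / 49683) * 100
Efficiency = 0.6813 * 100 = 68.13%


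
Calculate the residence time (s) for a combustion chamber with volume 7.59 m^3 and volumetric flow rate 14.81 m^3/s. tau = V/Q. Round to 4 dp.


tau = V / Q_flow
tau = 7.59 / 14.81 = 0.5125 s


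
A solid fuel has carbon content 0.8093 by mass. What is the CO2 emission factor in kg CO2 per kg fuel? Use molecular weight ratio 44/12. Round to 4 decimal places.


EF = C_frac * (M_CO2 / M_C)
EF = 0.8093 * (44/12)
EF = 0.8093 * 3.666667 = 2.9674 kg_CO2/kg_fuel


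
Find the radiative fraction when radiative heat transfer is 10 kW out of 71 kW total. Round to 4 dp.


f_rad = Q_rad / Q_total
f_rad = 10 / 71 = 0.1408


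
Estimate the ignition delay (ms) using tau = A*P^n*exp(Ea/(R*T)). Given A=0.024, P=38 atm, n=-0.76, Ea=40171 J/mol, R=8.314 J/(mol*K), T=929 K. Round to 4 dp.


tau = A * P^n * exp(Ea/(R*T))
P^n = 38^(-0.76) = 0.06300347
Ea/(R*T) = 40171/(8.314*929) = 5.201001
exp(Ea/(R*T)) = 181.453724
tau = 0.024 * 0.06300347 * 181.453724 = 0.2744 ms


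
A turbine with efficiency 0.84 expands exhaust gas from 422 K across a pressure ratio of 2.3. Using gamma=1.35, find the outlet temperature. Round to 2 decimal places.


T_out = T_in * (1 - eta * (1 - PR^(-(gamma-1)/gamma)))
Exponent = -(1.35-1)/1.35 = -0.25925926
PR^exp = 2.3^(-0.25925926) = 0.80578413
Factor = 1 - 0.84*(1 - 0.80578413) = 0.83685867
T_out = 422 * 0.83685867 = 353.15 K


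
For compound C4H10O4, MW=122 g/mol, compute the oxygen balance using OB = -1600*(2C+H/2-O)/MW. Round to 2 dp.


OB = -1600 * (2C + H/2 - O) / MW
Inner = 2*4 + 10/2 - 4 = 9.00
OB = -1600 * 9.00 / 122 = -118.03%


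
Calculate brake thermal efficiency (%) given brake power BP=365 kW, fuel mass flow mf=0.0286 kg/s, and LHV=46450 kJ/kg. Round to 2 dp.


eta_BTE = (BP / (mf * LHV)) * 100
Denominator = 0.0286 * 46450 = 1328.4700 kW
eta_BTE = (365 / 1328.4700) * 100 = 27.48%


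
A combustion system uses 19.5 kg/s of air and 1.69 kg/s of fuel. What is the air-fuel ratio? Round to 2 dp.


AFR = m_air / m_fuel
AFR = 19.5 / 1.69 = 11.54


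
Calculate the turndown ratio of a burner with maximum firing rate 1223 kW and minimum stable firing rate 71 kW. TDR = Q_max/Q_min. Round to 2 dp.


TDR = Q_max / Q_min
TDR = 1223 / 71 = 17.23


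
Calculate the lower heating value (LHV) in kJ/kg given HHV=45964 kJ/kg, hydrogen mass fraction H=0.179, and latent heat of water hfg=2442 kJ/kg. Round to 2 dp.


LHV = HHV - hfg * 9 * H
Water correction = 2442 * 9 * 0.179 = 3934.062 kJ/kg
LHV = 45964 - 3934.062 = 42029.94 kJ/kg


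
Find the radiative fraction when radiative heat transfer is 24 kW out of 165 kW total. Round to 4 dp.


f_rad = Q_rad / Q_total
f_rad = 24 / 165 = 0.1455
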